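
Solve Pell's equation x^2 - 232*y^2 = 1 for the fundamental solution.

First expand sqrt(232) as a continued fraction. With x_i = (sqrt(232) + m_i)/d_i and (m_0, d_0) = (0, 1): a_0 = floor(sqrt(232)) = 15, since 15^2 = 225 <= 232 < 256 = 16^2.
Iterate m_{i+1} = d_i*a_i - m_i, d_{i+1} = (232 - m_{i+1}^2)/d_i, a_{i+1} = floor((a_0 + m_{i+1})/d_{i+1}):
  m_1 = 1*15 - 0 = 15, d_1 = (232 - 15^2)/1 = 7/1 = 7, a_1 = floor((15 + 15)/7) = 4.
  m_2 = 7*4 - 15 = 13, d_2 = (232 - 13^2)/7 = 63/7 = 9, a_2 = floor((15 + 13)/9) = 3.
  m_3 = 9*3 - 13 = 14, d_3 = (232 - 14^2)/9 = 36/9 = 4, a_3 = floor((15 + 14)/4) = 7.
  m_4 = 4*7 - 14 = 14, d_4 = (232 - 14^2)/4 = 36/4 = 9, a_4 = floor((15 + 14)/9) = 3.
  m_5 = 9*3 - 14 = 13, d_5 = (232 - 13^2)/9 = 63/9 = 7, a_5 = floor((15 + 13)/7) = 4.
  m_6 = 7*4 - 13 = 15, d_6 = (232 - 15^2)/7 = 7/7 = 1, a_6 = floor((15 + 15)/1) = 30.
  m_7 = 1*30 - 15 = 15, d_7 = (232 - 15^2)/1 = 7/1 = 7: (m_7, d_7) = (m_1, d_1) = (15, 7), so from here the quotients repeat a_1, ..., a_6; the period length is 6.
So sqrt(232) = [15; (4, 3, 7, 3, 4, 30)] with period length k = 6.
k is even, so the fundamental solution of x^2 - 232y^2 = 1 is (p_{k-1}, q_{k-1}) = (p_5, q_5); compute convergents through index 5.
Convergents (p_i = a_i*p_{i-1} + p_{i-2}, q_i = a_i*q_{i-1} + q_{i-2} with p_{-2}=0, p_{-1}=1, q_{-2}=1, q_{-1}=0):
  i=0: a_0=15, p_0 = 15*1 + 0 = 15, q_0 = 15*0 + 1 = 1.
  i=1: a_1=4, p_1 = 4*15 + 1 = 61, q_1 = 4*1 + 0 = 4.
  i=2: a_2=3, p_2 = 3*61 + 15 = 198, q_2 = 3*4 + 1 = 13.
  i=3: a_3=7, p_3 = 7*198 + 61 = 1447, q_3 = 7*13 + 4 = 95.
  i=4: a_4=3, p_4 = 3*1447 + 198 = 4539, q_4 = 3*95 + 13 = 298.
  i=5: a_5=4, p_5 = 4*4539 + 1447 = 19603, q_5 = 4*298 + 95 = 1287.
Check: 19603^2 - 232*1287^2 = 384277609 - 384277608 = 1, so (x, y) = (19603, 1287) solves the equation, and by the theorem it is the least positive solution.

(x, y) = (19603, 1287)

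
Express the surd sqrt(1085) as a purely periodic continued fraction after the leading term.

[32; (1, 15, 2, 15, 1, 64)]

Write x_i = (sqrt(1085) + m_i)/d_i with (m_0, d_0) = (0, 1). a_0 = floor(sqrt(1085)) = 32, since 32^2 = 1024 <= 1085 < 1089 = 33^2.
Iterate m_{i+1} = d_i*a_i - m_i, d_{i+1} = (1085 - m_{i+1}^2)/d_i, a_{i+1} = floor((a_0 + m_{i+1})/d_{i+1}):
  m_1 = 1*32 - 0 = 32, d_1 = (1085 - 32^2)/1 = 61/1 = 61, a_1 = floor((32 + 32)/61) = 1.
  m_2 = 61*1 - 32 = 29, d_2 = (1085 - 29^2)/61 = 244/61 = 4, a_2 = floor((32 + 29)/4) = 15.
  m_3 = 4*15 - 29 = 31, d_3 = (1085 - 31^2)/4 = 124/4 = 31, a_3 = floor((32 + 31)/31) = 2.
  m_4 = 31*2 - 31 = 31, d_4 = (1085 - 31^2)/31 = 124/31 = 4, a_4 = floor((32 + 31)/4) = 15.
  m_5 = 4*15 - 31 = 29, d_5 = (1085 - 29^2)/4 = 244/4 = 61, a_5 = floor((32 + 29)/61) = 1.
  m_6 = 61*1 - 29 = 32, d_6 = (1085 - 32^2)/61 = 61/61 = 1, a_6 = floor((32 + 32)/1) = 64.
  m_7 = 1*64 - 32 = 32, d_7 = (1085 - 32^2)/1 = 61/1 = 61: (m_7, d_7) = (m_1, d_1) = (32, 61), so from here the quotients repeat a_1, ..., a_6; the period length is 6.
Hence the expansion of sqrt(1085) is a_0 = 32 followed by the repeating block 1, 15, 2, 15, 1, 64 (period 6).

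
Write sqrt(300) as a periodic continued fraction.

[17; (3, 8, 3, 34)]

Write x_i = (sqrt(300) + m_i)/d_i with (m_0, d_0) = (0, 1). a_0 = floor(sqrt(300)) = 17, since 17^2 = 289 <= 300 < 324 = 18^2.
Iterate m_{i+1} = d_i*a_i - m_i, d_{i+1} = (300 - m_{i+1}^2)/d_i, a_{i+1} = floor((a_0 + m_{i+1})/d_{i+1}):
  m_1 = 1*17 - 0 = 17, d_1 = (300 - 17^2)/1 = 11/1 = 11, a_1 = floor((17 + 17)/11) = 3.
  m_2 = 11*3 - 17 = 16, d_2 = (300 - 16^2)/11 = 44/11 = 4, a_2 = floor((17 + 16)/4) = 8.
  m_3 = 4*8 - 16 = 16, d_3 = (300 - 16^2)/4 = 44/4 = 11, a_3 = floor((17 + 16)/11) = 3.
  m_4 = 11*3 - 16 = 17, d_4 = (300 - 17^2)/11 = 11/11 = 1, a_4 = floor((17 + 17)/1) = 34.
  m_5 = 1*34 - 17 = 17, d_5 = (300 - 17^2)/1 = 11/1 = 11: (m_5, d_5) = (m_1, d_1) = (17, 11), so from here the quotients repeat a_1, ..., a_4; the period length is 4.
Hence the expansion of sqrt(300) is a_0 = 17 followed by the repeating block 3, 8, 3, 34 (period 4).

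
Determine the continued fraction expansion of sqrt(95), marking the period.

[9; (1, 2, 1, 18)]

Write x_i = (sqrt(95) + m_i)/d_i with (m_0, d_0) = (0, 1). a_0 = floor(sqrt(95)) = 9, since 9^2 = 81 <= 95 < 100 = 10^2.
Iterate m_{i+1} = d_i*a_i - m_i, d_{i+1} = (95 - m_{i+1}^2)/d_i, a_{i+1} = floor((a_0 + m_{i+1})/d_{i+1}):
  m_1 = 1*9 - 0 = 9, d_1 = (95 - 9^2)/1 = 14/1 = 14, a_1 = floor((9 + 9)/14) = 1.
  m_2 = 14*1 - 9 = 5, d_2 = (95 - 5^2)/14 = 70/14 = 5, a_2 = floor((9 + 5)/5) = 2.
  m_3 = 5*2 - 5 = 5, d_3 = (95 - 5^2)/5 = 70/5 = 14, a_3 = floor((9 + 5)/14) = 1.
  m_4 = 14*1 - 5 = 9, d_4 = (95 - 9^2)/14 = 14/14 = 1, a_4 = floor((9 + 9)/1) = 18.
  m_5 = 1*18 - 9 = 9, d_5 = (95 - 9^2)/1 = 14/1 = 14: (m_5, d_5) = (m_1, d_1) = (9, 14), so from here the quotients repeat a_1, ..., a_4; the period length is 4.
Hence the expansion of sqrt(95) is a_0 = 9 followed by the repeating block 1, 2, 1, 18 (period 4).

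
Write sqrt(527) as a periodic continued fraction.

Write x_i = (sqrt(527) + m_i)/d_i with (m_0, d_0) = (0, 1). a_0 = floor(sqrt(527)) = 22, since 22^2 = 484 <= 527 < 529 = 23^2.
Iterate m_{i+1} = d_i*a_i - m_i, d_{i+1} = (527 - m_{i+1}^2)/d_i, a_{i+1} = floor((a_0 + m_{i+1})/d_{i+1}):
  m_1 = 1*22 - 0 = 22, d_1 = (527 - 22^2)/1 = 43/1 = 43, a_1 = floor((22 + 22)/43) = 1.
  m_2 = 43*1 - 22 = 21, d_2 = (527 - 21^2)/43 = 86/43 = 2, a_2 = floor((22 + 21)/2) = 21.
  m_3 = 2*21 - 21 = 21, d_3 = (527 - 21^2)/2 = 86/2 = 43, a_3 = floor((22 + 21)/43) = 1.
  m_4 = 43*1 - 21 = 22, d_4 = (527 - 22^2)/43 = 43/43 = 1, a_4 = floor((22 + 22)/1) = 44.
  m_5 = 1*44 - 22 = 22, d_5 = (527 - 22^2)/1 = 43/1 = 43: (m_5, d_5) = (m_1, d_1) = (22, 43), so from here the quotients repeat a_1, ..., a_4; the period length is 4.
Hence the expansion of sqrt(527) is a_0 = 22 followed by the repeating block 1, 21, 1, 44 (period 4).

[22; (1, 21, 1, 44)]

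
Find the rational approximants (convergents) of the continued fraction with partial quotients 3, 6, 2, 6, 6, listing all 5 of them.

3/1, 19/6, 41/13, 265/84, 1631/517

Using the convergent recurrence p_i = a_i*p_{i-1} + p_{i-2}, q_i = a_i*q_{i-1} + q_{i-2} with p_{-2}=0, p_{-1}=1, q_{-2}=1, q_{-1}=0:
  i=0: a_0=3, p_0 = 3*1 + 0 = 3, q_0 = 3*0 + 1 = 1.
  i=1: a_1=6, p_1 = 6*3 + 1 = 19, q_1 = 6*1 + 0 = 6.
  i=2: a_2=2, p_2 = 2*19 + 3 = 41, q_2 = 2*6 + 1 = 13.
  i=3: a_3=6, p_3 = 6*41 + 19 = 265, q_3 = 6*13 + 6 = 84.
  i=4: a_4=6, p_4 = 6*265 + 41 = 1631, q_4 = 6*84 + 13 = 517.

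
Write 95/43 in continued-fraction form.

Run the Euclidean algorithm on 95 and 43; the successive quotients are the partial quotients a_0, a_1, ... (each step inverts the fractional part left over by the previous one):
  95 = 2*43 + 9, so a_0 = 2.
  43 = 4*9 + 7, so a_1 = 4.
  9 = 1*7 + 2, so a_2 = 1.
  7 = 3*2 + 1, so a_3 = 3.
  2 = 2*1 + 0, so a_4 = 2.
The remainder reaches 0 after 5 divisions, so the expansion has 5 partial quotients, read off in order.

[2; 4, 1, 3, 2]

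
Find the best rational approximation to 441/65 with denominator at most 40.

251/37

Expand x = 441/65 as a continued fraction with the Euclidean algorithm:
  441 = 6*65 + 51, so a_0 = 6.
  65 = 1*51 + 14, so a_1 = 1.
  51 = 3*14 + 9, so a_2 = 3.
  14 = 1*9 + 5, so a_3 = 1.
  9 = 1*5 + 4, so a_4 = 1.
  5 = 1*4 + 1, so a_5 = 1.
  4 = 4*1 + 0, so a_6 = 4.
so x = [6; 1, 3, 1, 1, 1, 4].
Convergents (p_i = a_i*p_{i-1} + p_{i-2}, q_i = a_i*q_{i-1} + q_{i-2} with p_{-2}=0, p_{-1}=1, q_{-2}=1, q_{-1}=0), until the denominator exceeds 40:
  i=0: a_0=6, p_0 = 6*1 + 0 = 6, q_0 = 6*0 + 1 = 1.
  i=1: a_1=1, p_1 = 1*6 + 1 = 7, q_1 = 1*1 + 0 = 1.
  i=2: a_2=3, p_2 = 3*7 + 6 = 27, q_2 = 3*1 + 1 = 4.
  i=3: a_3=1, p_3 = 1*27 + 7 = 34, q_3 = 1*4 + 1 = 5.
  i=4: a_4=1, p_4 = 1*34 + 27 = 61, q_4 = 1*5 + 4 = 9.
  i=5: a_5=1, p_5 = 1*61 + 34 = 95, q_5 = 1*9 + 5 = 14.
  i=6: a_6=4, p_6 = 4*95 + 61 = 441, q_6 = 4*14 + 9 = 65.
q_6 = 65 > 40, so the last convergent with denominator <= 40 is p_5/q_5 = 95/14.
The closest fraction with denominator <= 40 is either p_5/q_5 or the intermediate fraction (k*p_5 + p_4)/(k*q_5 + q_4) with the largest k >= 1 whose denominator stays <= 40; these approach x as k grows, and every other convergent or intermediate fraction in range is farther away.
Largest k: floor((40 - q_4)/q_5) = floor((40 - 9)/14) = 2.
That gives (2*95 + 61)/(2*14 + 9) = 251/37.
Compare the errors: |x - 95/14| = |441*14 - 95*65|/(65*14) = 1/910, and |x - 251/37| = |441*37 - 251*65|/(65*37) = 2/2405.
Cross-multiplying, 2*910 = 1820 < 2405 = 1*2405, so 2/2405 is smaller: the intermediate fraction 251/37 is closer to x than 95/14.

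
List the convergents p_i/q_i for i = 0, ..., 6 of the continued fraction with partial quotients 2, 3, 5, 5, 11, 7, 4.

2/1, 7/3, 37/16, 192/83, 2149/929, 15235/6586, 63089/27273

Using the convergent recurrence p_i = a_i*p_{i-1} + p_{i-2}, q_i = a_i*q_{i-1} + q_{i-2} with p_{-2}=0, p_{-1}=1, q_{-2}=1, q_{-1}=0:
  i=0: a_0=2, p_0 = 2*1 + 0 = 2, q_0 = 2*0 + 1 = 1.
  i=1: a_1=3, p_1 = 3*2 + 1 = 7, q_1 = 3*1 + 0 = 3.
  i=2: a_2=5, p_2 = 5*7 + 2 = 37, q_2 = 5*3 + 1 = 16.
  i=3: a_3=5, p_3 = 5*37 + 7 = 192, q_3 = 5*16 + 3 = 83.
  i=4: a_4=11, p_4 = 11*192 + 37 = 2149, q_4 = 11*83 + 16 = 929.
  i=5: a_5=7, p_5 = 7*2149 + 192 = 15235, q_5 = 7*929 + 83 = 6586.
  i=6: a_6=4, p_6 = 4*15235 + 2149 = 63089, q_6 = 4*6586 + 929 = 27273.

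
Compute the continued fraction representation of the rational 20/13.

[1; 1, 1, 6]

Run the Euclidean algorithm on 20 and 13; the successive quotients are the partial quotients a_0, a_1, ... (each step inverts the fractional part left over by the previous one):
  20 = 1*13 + 7, so a_0 = 1.
  13 = 1*7 + 6, so a_1 = 1.
  7 = 1*6 + 1, so a_2 = 1.
  6 = 6*1 + 0, so a_3 = 6.
The remainder reaches 0 after 4 divisions, so the expansion has 4 partial quotients, read off in order.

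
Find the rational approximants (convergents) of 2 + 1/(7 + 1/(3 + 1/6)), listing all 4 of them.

Using the convergent recurrence p_i = a_i*p_{i-1} + p_{i-2}, q_i = a_i*q_{i-1} + q_{i-2} with p_{-2}=0, p_{-1}=1, q_{-2}=1, q_{-1}=0:
  i=0: a_0=2, p_0 = 2*1 + 0 = 2, q_0 = 2*0 + 1 = 1.
  i=1: a_1=7, p_1 = 7*2 + 1 = 15, q_1 = 7*1 + 0 = 7.
  i=2: a_2=3, p_2 = 3*15 + 2 = 47, q_2 = 3*7 + 1 = 22.
  i=3: a_3=6, p_3 = 6*47 + 15 = 297, q_3 = 6*22 + 7 = 139.

2/1, 15/7, 47/22, 297/139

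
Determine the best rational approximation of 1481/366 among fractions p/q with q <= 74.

174/43

Expand x = 1481/366 as a continued fraction with the Euclidean algorithm:
  1481 = 4*366 + 17, so a_0 = 4.
  366 = 21*17 + 9, so a_1 = 21.
  17 = 1*9 + 8, so a_2 = 1.
  9 = 1*8 + 1, so a_3 = 1.
  8 = 8*1 + 0, so a_4 = 8.
so x = [4; 21, 1, 1, 8].
Convergents (p_i = a_i*p_{i-1} + p_{i-2}, q_i = a_i*q_{i-1} + q_{i-2} with p_{-2}=0, p_{-1}=1, q_{-2}=1, q_{-1}=0), until the denominator exceeds 74:
  i=0: a_0=4, p_0 = 4*1 + 0 = 4, q_0 = 4*0 + 1 = 1.
  i=1: a_1=21, p_1 = 21*4 + 1 = 85, q_1 = 21*1 + 0 = 21.
  i=2: a_2=1, p_2 = 1*85 + 4 = 89, q_2 = 1*21 + 1 = 22.
  i=3: a_3=1, p_3 = 1*89 + 85 = 174, q_3 = 1*22 + 21 = 43.
  i=4: a_4=8, p_4 = 8*174 + 89 = 1481, q_4 = 8*43 + 22 = 366.
q_4 = 366 > 74, so the last convergent with denominator <= 74 is p_3/q_3 = 174/43.
The closest fraction with denominator <= 74 is either p_3/q_3 or the intermediate fraction (k*p_3 + p_2)/(k*q_3 + q_2) with the largest k >= 1 whose denominator stays <= 74; these approach x as k grows, and every other convergent or intermediate fraction in range is farther away.
Largest k: floor((74 - q_2)/q_3) = floor((74 - 22)/43) = 1.
That gives (1*174 + 89)/(1*43 + 22) = 263/65.
Compare the errors: |x - 174/43| = |1481*43 - 174*366|/(366*43) = 1/15738, and |x - 263/65| = |1481*65 - 263*366|/(366*65) = 7/23790.
Cross-multiplying, 1*23790 = 23790 < 110166 = 7*15738, so 1/15738 is smaller: the convergent 174/43 is closer to x than 263/65.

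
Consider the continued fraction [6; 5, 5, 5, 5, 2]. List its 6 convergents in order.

Using the convergent recurrence p_i = a_i*p_{i-1} + p_{i-2}, q_i = a_i*q_{i-1} + q_{i-2} with p_{-2}=0, p_{-1}=1, q_{-2}=1, q_{-1}=0:
  i=0: a_0=6, p_0 = 6*1 + 0 = 6, q_0 = 6*0 + 1 = 1.
  i=1: a_1=5, p_1 = 5*6 + 1 = 31, q_1 = 5*1 + 0 = 5.
  i=2: a_2=5, p_2 = 5*31 + 6 = 161, q_2 = 5*5 + 1 = 26.
  i=3: a_3=5, p_3 = 5*161 + 31 = 836, q_3 = 5*26 + 5 = 135.
  i=4: a_4=5, p_4 = 5*836 + 161 = 4341, q_4 = 5*135 + 26 = 701.
  i=5: a_5=2, p_5 = 2*4341 + 836 = 9518, q_5 = 2*701 + 135 = 1537.

6/1, 31/5, 161/26, 836/135, 4341/701, 9518/1537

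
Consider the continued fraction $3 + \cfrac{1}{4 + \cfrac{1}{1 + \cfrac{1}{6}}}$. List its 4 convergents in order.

Using the convergent recurrence p_i = a_i*p_{i-1} + p_{i-2}, q_i = a_i*q_{i-1} + q_{i-2} with p_{-2}=0, p_{-1}=1, q_{-2}=1, q_{-1}=0:
  i=0: a_0=3, p_0 = 3*1 + 0 = 3, q_0 = 3*0 + 1 = 1.
  i=1: a_1=4, p_1 = 4*3 + 1 = 13, q_1 = 4*1 + 0 = 4.
  i=2: a_2=1, p_2 = 1*13 + 3 = 16, q_2 = 1*4 + 1 = 5.
  i=3: a_3=6, p_3 = 6*16 + 13 = 109, q_3 = 6*5 + 4 = 34.

3/1, 13/4, 16/5, 109/34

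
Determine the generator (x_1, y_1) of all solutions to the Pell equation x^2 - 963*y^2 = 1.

(x, y) = (962, 31)

First expand sqrt(963) as a continued fraction. With x_i = (sqrt(963) + m_i)/d_i and (m_0, d_0) = (0, 1): a_0 = floor(sqrt(963)) = 31, since 31^2 = 961 <= 963 < 1024 = 32^2.
Iterate m_{i+1} = d_i*a_i - m_i, d_{i+1} = (963 - m_{i+1}^2)/d_i, a_{i+1} = floor((a_0 + m_{i+1})/d_{i+1}):
  m_1 = 1*31 - 0 = 31, d_1 = (963 - 31^2)/1 = 2/1 = 2, a_1 = floor((31 + 31)/2) = 31.
  m_2 = 2*31 - 31 = 31, d_2 = (963 - 31^2)/2 = 2/2 = 1, a_2 = floor((31 + 31)/1) = 62.
  m_3 = 1*62 - 31 = 31, d_3 = (963 - 31^2)/1 = 2/1 = 2: (m_3, d_3) = (m_1, d_1) = (31, 2), so from here the quotients repeat a_1, a_2; the period length is 2.
So sqrt(963) = [31; (31, 62)] with period length k = 2.
k is even, so the fundamental solution of x^2 - 963y^2 = 1 is (p_{k-1}, q_{k-1}) = (p_1, q_1); compute convergents through index 1.
Convergents (p_i = a_i*p_{i-1} + p_{i-2}, q_i = a_i*q_{i-1} + q_{i-2} with p_{-2}=0, p_{-1}=1, q_{-2}=1, q_{-1}=0):
  i=0: a_0=31, p_0 = 31*1 + 0 = 31, q_0 = 31*0 + 1 = 1.
  i=1: a_1=31, p_1 = 31*31 + 1 = 962, q_1 = 31*1 + 0 = 31.
Check: 962^2 - 963*31^2 = 925444 - 925443 = 1, so (x, y) = (962, 31) solves the equation, and by the theorem it is the least positive solution.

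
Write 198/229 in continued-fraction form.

[0; 1, 6, 2, 1, 1, 2, 2]

Run the Euclidean algorithm on 198 and 229; the successive quotients are the partial quotients a_0, a_1, ... (each step inverts the fractional part left over by the previous one):
  198 = 0*229 + 198, so a_0 = 0.
  229 = 1*198 + 31, so a_1 = 1.
  198 = 6*31 + 12, so a_2 = 6.
  31 = 2*12 + 7, so a_3 = 2.
  12 = 1*7 + 5, so a_4 = 1.
  7 = 1*5 + 2, so a_5 = 1.
  5 = 2*2 + 1, so a_6 = 2.
  2 = 2*1 + 0, so a_7 = 2.
The remainder reaches 0 after 8 divisions, so the expansion has 8 partial quotients, read off in order.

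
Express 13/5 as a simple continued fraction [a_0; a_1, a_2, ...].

Run the Euclidean algorithm on 13 and 5; the successive quotients are the partial quotients a_0, a_1, ... (each step inverts the fractional part left over by the previous one):
  13 = 2*5 + 3, so a_0 = 2.
  5 = 1*3 + 2, so a_1 = 1.
  3 = 1*2 + 1, so a_2 = 1.
  2 = 2*1 + 0, so a_3 = 2.
The remainder reaches 0 after 4 divisions, so the expansion has 4 partial quotients, read off in order.

[2; 1, 1, 2]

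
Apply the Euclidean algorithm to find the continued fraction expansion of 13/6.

[2; 6]

Run the Euclidean algorithm on 13 and 6; the successive quotients are the partial quotients a_0, a_1, ... (each step inverts the fractional part left over by the previous one):
  13 = 2*6 + 1, so a_0 = 2.
  6 = 6*1 + 0, so a_1 = 6.
The remainder reaches 0 after 2 divisions, so the expansion has 2 partial quotients, read off in order.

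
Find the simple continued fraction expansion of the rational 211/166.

[1; 3, 1, 2, 4, 1, 2]

Run the Euclidean algorithm on 211 and 166; the successive quotients are the partial quotients a_0, a_1, ... (each step inverts the fractional part left over by the previous one):
  211 = 1*166 + 45, so a_0 = 1.
  166 = 3*45 + 31, so a_1 = 3.
  45 = 1*31 + 14, so a_2 = 1.
  31 = 2*14 + 3, so a_3 = 2.
  14 = 4*3 + 2, so a_4 = 4.
  3 = 1*2 + 1, so a_5 = 1.
  2 = 2*1 + 0, so a_6 = 2.
The remainder reaches 0 after 7 divisions, so the expansion has 7 partial quotients, read off in order.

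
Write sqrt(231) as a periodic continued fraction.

[15; (5, 30)]

Write x_i = (sqrt(231) + m_i)/d_i with (m_0, d_0) = (0, 1). a_0 = floor(sqrt(231)) = 15, since 15^2 = 225 <= 231 < 256 = 16^2.
Iterate m_{i+1} = d_i*a_i - m_i, d_{i+1} = (231 - m_{i+1}^2)/d_i, a_{i+1} = floor((a_0 + m_{i+1})/d_{i+1}):
  m_1 = 1*15 - 0 = 15, d_1 = (231 - 15^2)/1 = 6/1 = 6, a_1 = floor((15 + 15)/6) = 5.
  m_2 = 6*5 - 15 = 15, d_2 = (231 - 15^2)/6 = 6/6 = 1, a_2 = floor((15 + 15)/1) = 30.
  m_3 = 1*30 - 15 = 15, d_3 = (231 - 15^2)/1 = 6/1 = 6: (m_3, d_3) = (m_1, d_1) = (15, 6), so from here the quotients repeat a_1, a_2; the period length is 2.
Hence the expansion of sqrt(231) is a_0 = 15 followed by the repeating block 5, 30 (period 2).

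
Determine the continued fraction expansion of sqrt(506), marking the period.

[22; (2, 44)]

Write x_i = (sqrt(506) + m_i)/d_i with (m_0, d_0) = (0, 1). a_0 = floor(sqrt(506)) = 22, since 22^2 = 484 <= 506 < 529 = 23^2.
Iterate m_{i+1} = d_i*a_i - m_i, d_{i+1} = (506 - m_{i+1}^2)/d_i, a_{i+1} = floor((a_0 + m_{i+1})/d_{i+1}):
  m_1 = 1*22 - 0 = 22, d_1 = (506 - 22^2)/1 = 22/1 = 22, a_1 = floor((22 + 22)/22) = 2.
  m_2 = 22*2 - 22 = 22, d_2 = (506 - 22^2)/22 = 22/22 = 1, a_2 = floor((22 + 22)/1) = 44.
  m_3 = 1*44 - 22 = 22, d_3 = (506 - 22^2)/1 = 22/1 = 22: (m_3, d_3) = (m_1, d_1) = (22, 22), so from here the quotients repeat a_1, a_2; the period length is 2.
Hence the expansion of sqrt(506) is a_0 = 22 followed by the repeating block 2, 44 (period 2).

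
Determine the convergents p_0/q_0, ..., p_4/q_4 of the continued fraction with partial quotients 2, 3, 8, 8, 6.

Using the convergent recurrence p_i = a_i*p_{i-1} + p_{i-2}, q_i = a_i*q_{i-1} + q_{i-2} with p_{-2}=0, p_{-1}=1, q_{-2}=1, q_{-1}=0:
  i=0: a_0=2, p_0 = 2*1 + 0 = 2, q_0 = 2*0 + 1 = 1.
  i=1: a_1=3, p_1 = 3*2 + 1 = 7, q_1 = 3*1 + 0 = 3.
  i=2: a_2=8, p_2 = 8*7 + 2 = 58, q_2 = 8*3 + 1 = 25.
  i=3: a_3=8, p_3 = 8*58 + 7 = 471, q_3 = 8*25 + 3 = 203.
  i=4: a_4=6, p_4 = 6*471 + 58 = 2884, q_4 = 6*203 + 25 = 1243.

2/1, 7/3, 58/25, 471/203, 2884/1243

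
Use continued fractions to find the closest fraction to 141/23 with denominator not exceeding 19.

92/15

Expand x = 141/23 as a continued fraction with the Euclidean algorithm:
  141 = 6*23 + 3, so a_0 = 6.
  23 = 7*3 + 2, so a_1 = 7.
  3 = 1*2 + 1, so a_2 = 1.
  2 = 2*1 + 0, so a_3 = 2.
so x = [6; 7, 1, 2].
Convergents (p_i = a_i*p_{i-1} + p_{i-2}, q_i = a_i*q_{i-1} + q_{i-2} with p_{-2}=0, p_{-1}=1, q_{-2}=1, q_{-1}=0), until the denominator exceeds 19:
  i=0: a_0=6, p_0 = 6*1 + 0 = 6, q_0 = 6*0 + 1 = 1.
  i=1: a_1=7, p_1 = 7*6 + 1 = 43, q_1 = 7*1 + 0 = 7.
  i=2: a_2=1, p_2 = 1*43 + 6 = 49, q_2 = 1*7 + 1 = 8.
  i=3: a_3=2, p_3 = 2*49 + 43 = 141, q_3 = 2*8 + 7 = 23.
q_3 = 23 > 19, so the last convergent with denominator <= 19 is p_2/q_2 = 49/8.
The closest fraction with denominator <= 19 is either p_2/q_2 or the intermediate fraction (k*p_2 + p_1)/(k*q_2 + q_1) with the largest k >= 1 whose denominator stays <= 19; these approach x as k grows, and every other convergent or intermediate fraction in range is farther away.
Largest k: floor((19 - q_1)/q_2) = floor((19 - 7)/8) = 1.
That gives (1*49 + 43)/(1*8 + 7) = 92/15.
Compare the errors: |x - 49/8| = |141*8 - 49*23|/(23*8) = 1/184, and |x - 92/15| = |141*15 - 92*23|/(23*15) = 1/345.
Cross-multiplying, 1*184 = 184 < 345 = 1*345, so 1/345 is smaller: the intermediate fraction 92/15 is closer to x than 49/8.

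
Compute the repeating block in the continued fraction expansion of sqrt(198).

Write x_i = (sqrt(198) + m_i)/d_i with (m_0, d_0) = (0, 1). a_0 = floor(sqrt(198)) = 14, since 14^2 = 196 <= 198 < 225 = 15^2.
Iterate m_{i+1} = d_i*a_i - m_i, d_{i+1} = (198 - m_{i+1}^2)/d_i, a_{i+1} = floor((a_0 + m_{i+1})/d_{i+1}):
  m_1 = 1*14 - 0 = 14, d_1 = (198 - 14^2)/1 = 2/1 = 2, a_1 = floor((14 + 14)/2) = 14.
  m_2 = 2*14 - 14 = 14, d_2 = (198 - 14^2)/2 = 2/2 = 1, a_2 = floor((14 + 14)/1) = 28.
  m_3 = 1*28 - 14 = 14, d_3 = (198 - 14^2)/1 = 2/1 = 2: (m_3, d_3) = (m_1, d_1) = (14, 2), so from here the quotients repeat a_1, a_2; the period length is 2.
Hence the expansion of sqrt(198) is a_0 = 14 followed by the repeating block 14, 28 (period 2).

[14; (14, 28)]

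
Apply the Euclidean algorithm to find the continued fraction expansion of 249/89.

Run the Euclidean algorithm on 249 and 89; the successive quotients are the partial quotients a_0, a_1, ... (each step inverts the fractional part left over by the previous one):
  249 = 2*89 + 71, so a_0 = 2.
  89 = 1*71 + 18, so a_1 = 1.
  71 = 3*18 + 17, so a_2 = 3.
  18 = 1*17 + 1, so a_3 = 1.
  17 = 17*1 + 0, so a_4 = 17.
The remainder reaches 0 after 5 divisions, so the expansion has 5 partial quotients, read off in order.

[2; 1, 3, 1, 17]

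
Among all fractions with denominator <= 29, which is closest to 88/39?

61/27

Expand x = 88/39 as a continued fraction with the Euclidean algorithm:
  88 = 2*39 + 10, so a_0 = 2.
  39 = 3*10 + 9, so a_1 = 3.
  10 = 1*9 + 1, so a_2 = 1.
  9 = 9*1 + 0, so a_3 = 9.
so x = [2; 3, 1, 9].
Convergents (p_i = a_i*p_{i-1} + p_{i-2}, q_i = a_i*q_{i-1} + q_{i-2} with p_{-2}=0, p_{-1}=1, q_{-2}=1, q_{-1}=0), until the denominator exceeds 29:
  i=0: a_0=2, p_0 = 2*1 + 0 = 2, q_0 = 2*0 + 1 = 1.
  i=1: a_1=3, p_1 = 3*2 + 1 = 7, q_1 = 3*1 + 0 = 3.
  i=2: a_2=1, p_2 = 1*7 + 2 = 9, q_2 = 1*3 + 1 = 4.
  i=3: a_3=9, p_3 = 9*9 + 7 = 88, q_3 = 9*4 + 3 = 39.
q_3 = 39 > 29, so the last convergent with denominator <= 29 is p_2/q_2 = 9/4.
The closest fraction with denominator <= 29 is either p_2/q_2 or the intermediate fraction (k*p_2 + p_1)/(k*q_2 + q_1) with the largest k >= 1 whose denominator stays <= 29; these approach x as k grows, and every other convergent or intermediate fraction in range is farther away.
Largest k: floor((29 - q_1)/q_2) = floor((29 - 3)/4) = 6.
That gives (6*9 + 7)/(6*4 + 3) = 61/27.
Compare the errors: |x - 9/4| = |88*4 - 9*39|/(39*4) = 1/156, and |x - 61/27| = |88*27 - 61*39|/(39*27) = 3/1053.
Cross-multiplying, 3*156 = 468 < 1053 = 1*1053, so 3/1053 is smaller: the intermediate fraction 61/27 is closer to x than 9/4.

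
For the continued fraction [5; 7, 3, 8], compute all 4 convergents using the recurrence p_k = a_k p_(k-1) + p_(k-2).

Using the convergent recurrence p_i = a_i*p_{i-1} + p_{i-2}, q_i = a_i*q_{i-1} + q_{i-2} with p_{-2}=0, p_{-1}=1, q_{-2}=1, q_{-1}=0:
  i=0: a_0=5, p_0 = 5*1 + 0 = 5, q_0 = 5*0 + 1 = 1.
  i=1: a_1=7, p_1 = 7*5 + 1 = 36, q_1 = 7*1 + 0 = 7.
  i=2: a_2=3, p_2 = 3*36 + 5 = 113, q_2 = 3*7 + 1 = 22.
  i=3: a_3=8, p_3 = 8*113 + 36 = 940, q_3 = 8*22 + 7 = 183.

5/1, 36/7, 113/22, 940/183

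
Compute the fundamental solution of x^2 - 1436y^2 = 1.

(x, y) = (259199, 6840)

First expand sqrt(1436) as a continued fraction. With x_i = (sqrt(1436) + m_i)/d_i and (m_0, d_0) = (0, 1): a_0 = floor(sqrt(1436)) = 37, since 37^2 = 1369 <= 1436 < 1444 = 38^2.
Iterate m_{i+1} = d_i*a_i - m_i, d_{i+1} = (1436 - m_{i+1}^2)/d_i, a_{i+1} = floor((a_0 + m_{i+1})/d_{i+1}):
  m_1 = 1*37 - 0 = 37, d_1 = (1436 - 37^2)/1 = 67/1 = 67, a_1 = floor((37 + 37)/67) = 1.
  m_2 = 67*1 - 37 = 30, d_2 = (1436 - 30^2)/67 = 536/67 = 8, a_2 = floor((37 + 30)/8) = 8.
  m_3 = 8*8 - 30 = 34, d_3 = (1436 - 34^2)/8 = 280/8 = 35, a_3 = floor((37 + 34)/35) = 2.
  m_4 = 35*2 - 34 = 36, d_4 = (1436 - 36^2)/35 = 140/35 = 4, a_4 = floor((37 + 36)/4) = 18.
  m_5 = 4*18 - 36 = 36, d_5 = (1436 - 36^2)/4 = 140/4 = 35, a_5 = floor((37 + 36)/35) = 2.
  m_6 = 35*2 - 36 = 34, d_6 = (1436 - 34^2)/35 = 280/35 = 8, a_6 = floor((37 + 34)/8) = 8.
  m_7 = 8*8 - 34 = 30, d_7 = (1436 - 30^2)/8 = 536/8 = 67, a_7 = floor((37 + 30)/67) = 1.
  m_8 = 67*1 - 30 = 37, d_8 = (1436 - 37^2)/67 = 67/67 = 1, a_8 = floor((37 + 37)/1) = 74.
  m_9 = 1*74 - 37 = 37, d_9 = (1436 - 37^2)/1 = 67/1 = 67: (m_9, d_9) = (m_1, d_1) = (37, 67), so from here the quotients repeat a_1, ..., a_8; the period length is 8.
So sqrt(1436) = [37; (1, 8, 2, 18, 2, 8, 1, 74)] with period length k = 8.
k is even, so the fundamental solution of x^2 - 1436y^2 = 1 is (p_{k-1}, q_{k-1}) = (p_7, q_7); compute convergents through index 7.
Convergents (p_i = a_i*p_{i-1} + p_{i-2}, q_i = a_i*q_{i-1} + q_{i-2} with p_{-2}=0, p_{-1}=1, q_{-2}=1, q_{-1}=0):
  i=0: a_0=37, p_0 = 37*1 + 0 = 37, q_0 = 37*0 + 1 = 1.
  i=1: a_1=1, p_1 = 1*37 + 1 = 38, q_1 = 1*1 + 0 = 1.
  i=2: a_2=8, p_2 = 8*38 + 37 = 341, q_2 = 8*1 + 1 = 9.
  i=3: a_3=2, p_3 = 2*341 + 38 = 720, q_3 = 2*9 + 1 = 19.
  i=4: a_4=18, p_4 = 18*720 + 341 = 13301, q_4 = 18*19 + 9 = 351.
  i=5: a_5=2, p_5 = 2*13301 + 720 = 27322, q_5 = 2*351 + 19 = 721.
  i=6: a_6=8, p_6 = 8*27322 + 13301 = 231877, q_6 = 8*721 + 351 = 6119.
  i=7: a_7=1, p_7 = 1*231877 + 27322 = 259199, q_7 = 1*6119 + 721 = 6840.
Check: 259199^2 - 1436*6840^2 = 67184121601 - 67184121600 = 1, so (x, y) = (259199, 6840) solves the equation, and by the theorem it is the least positive solution.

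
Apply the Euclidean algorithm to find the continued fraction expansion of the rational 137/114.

Run the Euclidean algorithm on 137 and 114; the successive quotients are the partial quotients a_0, a_1, ... (each step inverts the fractional part left over by the previous one):
  137 = 1*114 + 23, so a_0 = 1.
  114 = 4*23 + 22, so a_1 = 4.
  23 = 1*22 + 1, so a_2 = 1.
  22 = 22*1 + 0, so a_3 = 22.
The remainder reaches 0 after 4 divisions, so the expansion has 4 partial quotients, read off in order.

[1; 4, 1, 22]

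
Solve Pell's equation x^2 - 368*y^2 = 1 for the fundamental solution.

First expand sqrt(368) as a continued fraction. With x_i = (sqrt(368) + m_i)/d_i and (m_0, d_0) = (0, 1): a_0 = floor(sqrt(368)) = 19, since 19^2 = 361 <= 368 < 400 = 20^2.
Iterate m_{i+1} = d_i*a_i - m_i, d_{i+1} = (368 - m_{i+1}^2)/d_i, a_{i+1} = floor((a_0 + m_{i+1})/d_{i+1}):
  m_1 = 1*19 - 0 = 19, d_1 = (368 - 19^2)/1 = 7/1 = 7, a_1 = floor((19 + 19)/7) = 5.
  m_2 = 7*5 - 19 = 16, d_2 = (368 - 16^2)/7 = 112/7 = 16, a_2 = floor((19 + 16)/16) = 2.
  m_3 = 16*2 - 16 = 16, d_3 = (368 - 16^2)/16 = 112/16 = 7, a_3 = floor((19 + 16)/7) = 5.
  m_4 = 7*5 - 16 = 19, d_4 = (368 - 19^2)/7 = 7/7 = 1, a_4 = floor((19 + 19)/1) = 38.
  m_5 = 1*38 - 19 = 19, d_5 = (368 - 19^2)/1 = 7/1 = 7: (m_5, d_5) = (m_1, d_1) = (19, 7), so from here the quotients repeat a_1, ..., a_4; the period length is 4.
So sqrt(368) = [19; (5, 2, 5, 38)] with period length k = 4.
k is even, so the fundamental solution of x^2 - 368y^2 = 1 is (p_{k-1}, q_{k-1}) = (p_3, q_3); compute convergents through index 3.
Convergents (p_i = a_i*p_{i-1} + p_{i-2}, q_i = a_i*q_{i-1} + q_{i-2} with p_{-2}=0, p_{-1}=1, q_{-2}=1, q_{-1}=0):
  i=0: a_0=19, p_0 = 19*1 + 0 = 19, q_0 = 19*0 + 1 = 1.
  i=1: a_1=5, p_1 = 5*19 + 1 = 96, q_1 = 5*1 + 0 = 5.
  i=2: a_2=2, p_2 = 2*96 + 19 = 211, q_2 = 2*5 + 1 = 11.
  i=3: a_3=5, p_3 = 5*211 + 96 = 1151, q_3 = 5*11 + 5 = 60.
Check: 1151^2 - 368*60^2 = 1324801 - 1324800 = 1, so (x, y) = (1151, 60) solves the equation, and by the theorem it is the least positive solution.

(x, y) = (1151, 60)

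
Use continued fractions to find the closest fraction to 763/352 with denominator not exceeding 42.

Expand x = 763/352 as a continued fraction with the Euclidean algorithm:
  763 = 2*352 + 59, so a_0 = 2.
  352 = 5*59 + 57, so a_1 = 5.
  59 = 1*57 + 2, so a_2 = 1.
  57 = 28*2 + 1, so a_3 = 28.
  2 = 2*1 + 0, so a_4 = 2.
so x = [2; 5, 1, 28, 2].
Convergents (p_i = a_i*p_{i-1} + p_{i-2}, q_i = a_i*q_{i-1} + q_{i-2} with p_{-2}=0, p_{-1}=1, q_{-2}=1, q_{-1}=0), until the denominator exceeds 42:
  i=0: a_0=2, p_0 = 2*1 + 0 = 2, q_0 = 2*0 + 1 = 1.
  i=1: a_1=5, p_1 = 5*2 + 1 = 11, q_1 = 5*1 + 0 = 5.
  i=2: a_2=1, p_2 = 1*11 + 2 = 13, q_2 = 1*5 + 1 = 6.
  i=3: a_3=28, p_3 = 28*13 + 11 = 375, q_3 = 28*6 + 5 = 173.
q_3 = 173 > 42, so the last convergent with denominator <= 42 is p_2/q_2 = 13/6.
The closest fraction with denominator <= 42 is either p_2/q_2 or the intermediate fraction (k*p_2 + p_1)/(k*q_2 + q_1) with the largest k >= 1 whose denominator stays <= 42; these approach x as k grows, and every other convergent or intermediate fraction in range is farther away.
Largest k: floor((42 - q_1)/q_2) = floor((42 - 5)/6) = 6.
That gives (6*13 + 11)/(6*6 + 5) = 89/41.
Compare the errors: |x - 13/6| = |763*6 - 13*352|/(352*6) = 2/2112, and |x - 89/41| = |763*41 - 89*352|/(352*41) = 45/14432.
Cross-multiplying, 2*14432 = 28864 < 95040 = 45*2112, so 2/2112 is smaller: the convergent 13/6 is closer to x than 89/41.

13/6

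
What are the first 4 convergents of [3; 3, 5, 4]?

Using the convergent recurrence p_i = a_i*p_{i-1} + p_{i-2}, q_i = a_i*q_{i-1} + q_{i-2} with p_{-2}=0, p_{-1}=1, q_{-2}=1, q_{-1}=0:
  i=0: a_0=3, p_0 = 3*1 + 0 = 3, q_0 = 3*0 + 1 = 1.
  i=1: a_1=3, p_1 = 3*3 + 1 = 10, q_1 = 3*1 + 0 = 3.
  i=2: a_2=5, p_2 = 5*10 + 3 = 53, q_2 = 5*3 + 1 = 16.
  i=3: a_3=4, p_3 = 4*53 + 10 = 222, q_3 = 4*16 + 3 = 67.

3/1, 10/3, 53/16, 222/67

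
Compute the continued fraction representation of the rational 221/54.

Run the Euclidean algorithm on 221 and 54; the successive quotients are the partial quotients a_0, a_1, ... (each step inverts the fractional part left over by the previous one):
  221 = 4*54 + 5, so a_0 = 4.
  54 = 10*5 + 4, so a_1 = 10.
  5 = 1*4 + 1, so a_2 = 1.
  4 = 4*1 + 0, so a_3 = 4.
The remainder reaches 0 after 4 divisions, so the expansion has 4 partial quotients, read off in order.

[4; 10, 1, 4]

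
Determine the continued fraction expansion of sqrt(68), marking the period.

Write x_i = (sqrt(68) + m_i)/d_i with (m_0, d_0) = (0, 1). a_0 = floor(sqrt(68)) = 8, since 8^2 = 64 <= 68 < 81 = 9^2.
Iterate m_{i+1} = d_i*a_i - m_i, d_{i+1} = (68 - m_{i+1}^2)/d_i, a_{i+1} = floor((a_0 + m_{i+1})/d_{i+1}):
  m_1 = 1*8 - 0 = 8, d_1 = (68 - 8^2)/1 = 4/1 = 4, a_1 = floor((8 + 8)/4) = 4.
  m_2 = 4*4 - 8 = 8, d_2 = (68 - 8^2)/4 = 4/4 = 1, a_2 = floor((8 + 8)/1) = 16.
  m_3 = 1*16 - 8 = 8, d_3 = (68 - 8^2)/1 = 4/1 = 4: (m_3, d_3) = (m_1, d_1) = (8, 4), so from here the quotients repeat a_1, a_2; the period length is 2.
Hence the expansion of sqrt(68) is a_0 = 8 followed by the repeating block 4, 16 (period 2).

[8; (4, 16)]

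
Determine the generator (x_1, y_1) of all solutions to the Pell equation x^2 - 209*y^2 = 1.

First expand sqrt(209) as a continued fraction. With x_i = (sqrt(209) + m_i)/d_i and (m_0, d_0) = (0, 1): a_0 = floor(sqrt(209)) = 14, since 14^2 = 196 <= 209 < 225 = 15^2.
Iterate m_{i+1} = d_i*a_i - m_i, d_{i+1} = (209 - m_{i+1}^2)/d_i, a_{i+1} = floor((a_0 + m_{i+1})/d_{i+1}):
  m_1 = 1*14 - 0 = 14, d_1 = (209 - 14^2)/1 = 13/1 = 13, a_1 = floor((14 + 14)/13) = 2.
  m_2 = 13*2 - 14 = 12, d_2 = (209 - 12^2)/13 = 65/13 = 5, a_2 = floor((14 + 12)/5) = 5.
  m_3 = 5*5 - 12 = 13, d_3 = (209 - 13^2)/5 = 40/5 = 8, a_3 = floor((14 + 13)/8) = 3.
  m_4 = 8*3 - 13 = 11, d_4 = (209 - 11^2)/8 = 88/8 = 11, a_4 = floor((14 + 11)/11) = 2.
  m_5 = 11*2 - 11 = 11, d_5 = (209 - 11^2)/11 = 88/11 = 8, a_5 = floor((14 + 11)/8) = 3.
  m_6 = 8*3 - 11 = 13, d_6 = (209 - 13^2)/8 = 40/8 = 5, a_6 = floor((14 + 13)/5) = 5.
  m_7 = 5*5 - 13 = 12, d_7 = (209 - 12^2)/5 = 65/5 = 13, a_7 = floor((14 + 12)/13) = 2.
  m_8 = 13*2 - 12 = 14, d_8 = (209 - 14^2)/13 = 13/13 = 1, a_8 = floor((14 + 14)/1) = 28.
  m_9 = 1*28 - 14 = 14, d_9 = (209 - 14^2)/1 = 13/1 = 13: (m_9, d_9) = (m_1, d_1) = (14, 13), so from here the quotients repeat a_1, ..., a_8; the period length is 8.
So sqrt(209) = [14; (2, 5, 3, 2, 3, 5, 2, 28)] with period length k = 8.
k is even, so the fundamental solution of x^2 - 209y^2 = 1 is (p_{k-1}, q_{k-1}) = (p_7, q_7); compute convergents through index 7.
Convergents (p_i = a_i*p_{i-1} + p_{i-2}, q_i = a_i*q_{i-1} + q_{i-2} with p_{-2}=0, p_{-1}=1, q_{-2}=1, q_{-1}=0):
  i=0: a_0=14, p_0 = 14*1 + 0 = 14, q_0 = 14*0 + 1 = 1.
  i=1: a_1=2, p_1 = 2*14 + 1 = 29, q_1 = 2*1 + 0 = 2.
  i=2: a_2=5, p_2 = 5*29 + 14 = 159, q_2 = 5*2 + 1 = 11.
  i=3: a_3=3, p_3 = 3*159 + 29 = 506, q_3 = 3*11 + 2 = 35.
  i=4: a_4=2, p_4 = 2*506 + 159 = 1171, q_4 = 2*35 + 11 = 81.
  i=5: a_5=3, p_5 = 3*1171 + 506 = 4019, q_5 = 3*81 + 35 = 278.
  i=6: a_6=5, p_6 = 5*4019 + 1171 = 21266, q_6 = 5*278 + 81 = 1471.
  i=7: a_7=2, p_7 = 2*21266 + 4019 = 46551, q_7 = 2*1471 + 278 = 3220.
Check: 46551^2 - 209*3220^2 = 2166995601 - 2166995600 = 1, so (x, y) = (46551, 3220) solves the equation, and by the theorem it is the least positive solution.

(x, y) = (46551, 3220)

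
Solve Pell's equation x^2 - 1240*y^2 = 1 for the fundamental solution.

(x, y) = (848719, 24102)

First expand sqrt(1240) as a continued fraction. With x_i = (sqrt(1240) + m_i)/d_i and (m_0, d_0) = (0, 1): a_0 = floor(sqrt(1240)) = 35, since 35^2 = 1225 <= 1240 < 1296 = 36^2.
Iterate m_{i+1} = d_i*a_i - m_i, d_{i+1} = (1240 - m_{i+1}^2)/d_i, a_{i+1} = floor((a_0 + m_{i+1})/d_{i+1}):
  m_1 = 1*35 - 0 = 35, d_1 = (1240 - 35^2)/1 = 15/1 = 15, a_1 = floor((35 + 35)/15) = 4.
  m_2 = 15*4 - 35 = 25, d_2 = (1240 - 25^2)/15 = 615/15 = 41, a_2 = floor((35 + 25)/41) = 1.
  m_3 = 41*1 - 25 = 16, d_3 = (1240 - 16^2)/41 = 984/41 = 24, a_3 = floor((35 + 16)/24) = 2.
  m_4 = 24*2 - 16 = 32, d_4 = (1240 - 32^2)/24 = 216/24 = 9, a_4 = floor((35 + 32)/9) = 7.
  m_5 = 9*7 - 32 = 31, d_5 = (1240 - 31^2)/9 = 279/9 = 31, a_5 = floor((35 + 31)/31) = 2.
  m_6 = 31*2 - 31 = 31, d_6 = (1240 - 31^2)/31 = 279/31 = 9, a_6 = floor((35 + 31)/9) = 7.
  m_7 = 9*7 - 31 = 32, d_7 = (1240 - 32^2)/9 = 216/9 = 24, a_7 = floor((35 + 32)/24) = 2.
  m_8 = 24*2 - 32 = 16, d_8 = (1240 - 16^2)/24 = 984/24 = 41, a_8 = floor((35 + 16)/41) = 1.
  m_9 = 41*1 - 16 = 25, d_9 = (1240 - 25^2)/41 = 615/41 = 15, a_9 = floor((35 + 25)/15) = 4.
  m_10 = 15*4 - 25 = 35, d_10 = (1240 - 35^2)/15 = 15/15 = 1, a_10 = floor((35 + 35)/1) = 70.
  m_11 = 1*70 - 35 = 35, d_11 = (1240 - 35^2)/1 = 15/1 = 15: (m_11, d_11) = (m_1, d_1) = (35, 15), so from here the quotients repeat a_1, ..., a_10; the period length is 10.
So sqrt(1240) = [35; (4, 1, 2, 7, 2, 7, 2, 1, 4, 70)] with period length k = 10.
k is even, so the fundamental solution of x^2 - 1240y^2 = 1 is (p_{k-1}, q_{k-1}) = (p_9, q_9); compute convergents through index 9.
Convergents (p_i = a_i*p_{i-1} + p_{i-2}, q_i = a_i*q_{i-1} + q_{i-2} with p_{-2}=0, p_{-1}=1, q_{-2}=1, q_{-1}=0):
  i=0: a_0=35, p_0 = 35*1 + 0 = 35, q_0 = 35*0 + 1 = 1.
  i=1: a_1=4, p_1 = 4*35 + 1 = 141, q_1 = 4*1 + 0 = 4.
  i=2: a_2=1, p_2 = 1*141 + 35 = 176, q_2 = 1*4 + 1 = 5.
  i=3: a_3=2, p_3 = 2*176 + 141 = 493, q_3 = 2*5 + 4 = 14.
  i=4: a_4=7, p_4 = 7*493 + 176 = 3627, q_4 = 7*14 + 5 = 103.
  i=5: a_5=2, p_5 = 2*3627 + 493 = 7747, q_5 = 2*103 + 14 = 220.
  i=6: a_6=7, p_6 = 7*7747 + 3627 = 57856, q_6 = 7*220 + 103 = 1643.
  i=7: a_7=2, p_7 = 2*57856 + 7747 = 123459, q_7 = 2*1643 + 220 = 3506.
  i=8: a_8=1, p_8 = 1*123459 + 57856 = 181315, q_8 = 1*3506 + 1643 = 5149.
  i=9: a_9=4, p_9 = 4*181315 + 123459 = 848719, q_9 = 4*5149 + 3506 = 24102.
Check: 848719^2 - 1240*24102^2 = 720323940961 - 720323940960 = 1, so (x, y) = (848719, 24102) solves the equation, and by the theorem it is the least positive solution.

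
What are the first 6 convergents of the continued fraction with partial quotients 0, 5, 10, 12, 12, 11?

Using the convergent recurrence p_i = a_i*p_{i-1} + p_{i-2}, q_i = a_i*q_{i-1} + q_{i-2} with p_{-2}=0, p_{-1}=1, q_{-2}=1, q_{-1}=0:
  i=0: a_0=0, p_0 = 0*1 + 0 = 0, q_0 = 0*0 + 1 = 1.
  i=1: a_1=5, p_1 = 5*0 + 1 = 1, q_1 = 5*1 + 0 = 5.
  i=2: a_2=10, p_2 = 10*1 + 0 = 10, q_2 = 10*5 + 1 = 51.
  i=3: a_3=12, p_3 = 12*10 + 1 = 121, q_3 = 12*51 + 5 = 617.
  i=4: a_4=12, p_4 = 12*121 + 10 = 1462, q_4 = 12*617 + 51 = 7455.
  i=5: a_5=11, p_5 = 11*1462 + 121 = 16203, q_5 = 11*7455 + 617 = 82622.

0/1, 1/5, 10/51, 121/617, 1462/7455, 16203/82622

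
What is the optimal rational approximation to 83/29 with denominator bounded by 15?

43/15

Expand x = 83/29 as a continued fraction with the Euclidean algorithm:
  83 = 2*29 + 25, so a_0 = 2.
  29 = 1*25 + 4, so a_1 = 1.
  25 = 6*4 + 1, so a_2 = 6.
  4 = 4*1 + 0, so a_3 = 4.
so x = [2; 1, 6, 4].
Convergents (p_i = a_i*p_{i-1} + p_{i-2}, q_i = a_i*q_{i-1} + q_{i-2} with p_{-2}=0, p_{-1}=1, q_{-2}=1, q_{-1}=0), until the denominator exceeds 15:
  i=0: a_0=2, p_0 = 2*1 + 0 = 2, q_0 = 2*0 + 1 = 1.
  i=1: a_1=1, p_1 = 1*2 + 1 = 3, q_1 = 1*1 + 0 = 1.
  i=2: a_2=6, p_2 = 6*3 + 2 = 20, q_2 = 6*1 + 1 = 7.
  i=3: a_3=4, p_3 = 4*20 + 3 = 83, q_3 = 4*7 + 1 = 29.
q_3 = 29 > 15, so the last convergent with denominator <= 15 is p_2/q_2 = 20/7.
The closest fraction with denominator <= 15 is either p_2/q_2 or the intermediate fraction (k*p_2 + p_1)/(k*q_2 + q_1) with the largest k >= 1 whose denominator stays <= 15; these approach x as k grows, and every other convergent or intermediate fraction in range is farther away.
Largest k: floor((15 - q_1)/q_2) = floor((15 - 1)/7) = 2.
That gives (2*20 + 3)/(2*7 + 1) = 43/15.
Compare the errors: |x - 20/7| = |83*7 - 20*29|/(29*7) = 1/203, and |x - 43/15| = |83*15 - 43*29|/(29*15) = 2/435.
Cross-multiplying, 2*203 = 406 < 435 = 1*435, so 2/435 is smaller: the intermediate fraction 43/15 is closer to x than 20/7.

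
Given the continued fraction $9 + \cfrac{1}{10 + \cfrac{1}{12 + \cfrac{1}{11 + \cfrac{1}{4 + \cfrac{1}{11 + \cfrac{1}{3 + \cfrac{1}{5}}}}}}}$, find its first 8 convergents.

Using the convergent recurrence p_i = a_i*p_{i-1} + p_{i-2}, q_i = a_i*q_{i-1} + q_{i-2} with p_{-2}=0, p_{-1}=1, q_{-2}=1, q_{-1}=0:
  i=0: a_0=9, p_0 = 9*1 + 0 = 9, q_0 = 9*0 + 1 = 1.
  i=1: a_1=10, p_1 = 10*9 + 1 = 91, q_1 = 10*1 + 0 = 10.
  i=2: a_2=12, p_2 = 12*91 + 9 = 1101, q_2 = 12*10 + 1 = 121.
  i=3: a_3=11, p_3 = 11*1101 + 91 = 12202, q_3 = 11*121 + 10 = 1341.
  i=4: a_4=4, p_4 = 4*12202 + 1101 = 49909, q_4 = 4*1341 + 121 = 5485.
  i=5: a_5=11, p_5 = 11*49909 + 12202 = 561201, q_5 = 11*5485 + 1341 = 61676.
  i=6: a_6=3, p_6 = 3*561201 + 49909 = 1733512, q_6 = 3*61676 + 5485 = 190513.
  i=7: a_7=5, p_7 = 5*1733512 + 561201 = 9228761, q_7 = 5*190513 + 61676 = 1014241.

9/1, 91/10, 1101/121, 12202/1341, 49909/5485, 561201/61676, 1733512/190513, 9228761/1014241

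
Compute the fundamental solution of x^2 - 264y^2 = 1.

(x, y) = (65, 4)

First expand sqrt(264) as a continued fraction. With x_i = (sqrt(264) + m_i)/d_i and (m_0, d_0) = (0, 1): a_0 = floor(sqrt(264)) = 16, since 16^2 = 256 <= 264 < 289 = 17^2.
Iterate m_{i+1} = d_i*a_i - m_i, d_{i+1} = (264 - m_{i+1}^2)/d_i, a_{i+1} = floor((a_0 + m_{i+1})/d_{i+1}):
  m_1 = 1*16 - 0 = 16, d_1 = (264 - 16^2)/1 = 8/1 = 8, a_1 = floor((16 + 16)/8) = 4.
  m_2 = 8*4 - 16 = 16, d_2 = (264 - 16^2)/8 = 8/8 = 1, a_2 = floor((16 + 16)/1) = 32.
  m_3 = 1*32 - 16 = 16, d_3 = (264 - 16^2)/1 = 8/1 = 8: (m_3, d_3) = (m_1, d_1) = (16, 8), so from here the quotients repeat a_1, a_2; the period length is 2.
So sqrt(264) = [16; (4, 32)] with period length k = 2.
k is even, so the fundamental solution of x^2 - 264y^2 = 1 is (p_{k-1}, q_{k-1}) = (p_1, q_1); compute convergents through index 1.
Convergents (p_i = a_i*p_{i-1} + p_{i-2}, q_i = a_i*q_{i-1} + q_{i-2} with p_{-2}=0, p_{-1}=1, q_{-2}=1, q_{-1}=0):
  i=0: a_0=16, p_0 = 16*1 + 0 = 16, q_0 = 16*0 + 1 = 1.
  i=1: a_1=4, p_1 = 4*16 + 1 = 65, q_1 = 4*1 + 0 = 4.
Check: 65^2 - 264*4^2 = 4225 - 4224 = 1, so (x, y) = (65, 4) solves the equation, and by the theorem it is the least positive solution.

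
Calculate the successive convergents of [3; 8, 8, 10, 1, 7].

3/1, 25/8, 203/65, 2055/658, 2258/723, 17861/5719

Using the convergent recurrence p_i = a_i*p_{i-1} + p_{i-2}, q_i = a_i*q_{i-1} + q_{i-2} with p_{-2}=0, p_{-1}=1, q_{-2}=1, q_{-1}=0:
  i=0: a_0=3, p_0 = 3*1 + 0 = 3, q_0 = 3*0 + 1 = 1.
  i=1: a_1=8, p_1 = 8*3 + 1 = 25, q_1 = 8*1 + 0 = 8.
  i=2: a_2=8, p_2 = 8*25 + 3 = 203, q_2 = 8*8 + 1 = 65.
  i=3: a_3=10, p_3 = 10*203 + 25 = 2055, q_3 = 10*65 + 8 = 658.
  i=4: a_4=1, p_4 = 1*2055 + 203 = 2258, q_4 = 1*658 + 65 = 723.
  i=5: a_5=7, p_5 = 7*2258 + 2055 = 17861, q_5 = 7*723 + 658 = 5719.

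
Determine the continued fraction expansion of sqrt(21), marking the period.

Write x_i = (sqrt(21) + m_i)/d_i with (m_0, d_0) = (0, 1). a_0 = floor(sqrt(21)) = 4, since 4^2 = 16 <= 21 < 25 = 5^2.
Iterate m_{i+1} = d_i*a_i - m_i, d_{i+1} = (21 - m_{i+1}^2)/d_i, a_{i+1} = floor((a_0 + m_{i+1})/d_{i+1}):
  m_1 = 1*4 - 0 = 4, d_1 = (21 - 4^2)/1 = 5/1 = 5, a_1 = floor((4 + 4)/5) = 1.
  m_2 = 5*1 - 4 = 1, d_2 = (21 - 1^2)/5 = 20/5 = 4, a_2 = floor((4 + 1)/4) = 1.
  m_3 = 4*1 - 1 = 3, d_3 = (21 - 3^2)/4 = 12/4 = 3, a_3 = floor((4 + 3)/3) = 2.
  m_4 = 3*2 - 3 = 3, d_4 = (21 - 3^2)/3 = 12/3 = 4, a_4 = floor((4 + 3)/4) = 1.
  m_5 = 4*1 - 3 = 1, d_5 = (21 - 1^2)/4 = 20/4 = 5, a_5 = floor((4 + 1)/5) = 1.
  m_6 = 5*1 - 1 = 4, d_6 = (21 - 4^2)/5 = 5/5 = 1, a_6 = floor((4 + 4)/1) = 8.
  m_7 = 1*8 - 4 = 4, d_7 = (21 - 4^2)/1 = 5/1 = 5: (m_7, d_7) = (m_1, d_1) = (4, 5), so from here the quotients repeat a_1, ..., a_6; the period length is 6.
Hence the expansion of sqrt(21) is a_0 = 4 followed by the repeating block 1, 1, 2, 1, 1, 8 (period 6).

[4; (1, 1, 2, 1, 1, 8)]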